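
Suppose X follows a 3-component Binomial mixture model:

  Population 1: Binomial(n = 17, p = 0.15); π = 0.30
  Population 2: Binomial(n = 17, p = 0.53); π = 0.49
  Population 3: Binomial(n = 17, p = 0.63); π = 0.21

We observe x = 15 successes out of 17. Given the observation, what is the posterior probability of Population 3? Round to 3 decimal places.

Posterior ∝ prior × likelihood, so P(k | x) ∝ w_k f_k(x); normalise over all components.
Component likelihoods at x = 15 successes out of 17:
  f_1 = C(17,15)·0.15^15·0.85^2 = 136·4.37894e-13·0.7225 = 4.30275e-11
  f_2 = C(17,15)·0.53^15·0.47^2 = 136·7.31372e-05·0.2209 = 0.00219722
  f_3 = C(17,15)·0.63^15·0.37^2 = 136·0.000977481·0.1369 = 0.0181991
Multiply by the mixture weights:
  w_1·f_1 = 0.30 × 4.30275e-11 = 1.29082e-11
  w_2·f_2 = 0.49 × 0.00219722 = 0.00107664
  w_3·f_3 = 0.21 × 0.0181991 = 0.00382182
Evidence: 1.29082e-11 + 0.00107664 + 0.00382182 = 0.00489845
So the posterior for Population 3 is 0.00382182 / 0.00489845 ≈ 0.780.

0.780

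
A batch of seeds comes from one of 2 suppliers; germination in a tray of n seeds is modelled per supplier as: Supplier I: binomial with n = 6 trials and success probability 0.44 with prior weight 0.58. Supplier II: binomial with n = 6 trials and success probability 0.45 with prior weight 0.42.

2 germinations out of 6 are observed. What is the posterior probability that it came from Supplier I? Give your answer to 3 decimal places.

0.587

Apply Bayes' rule: the posterior for each component is proportional to its prior times its likelihood at x.
Evaluate each component's likelihood at the observed value:
  f_I = 0.285594
  f_II = 0.27795
Multiply by the mixture weights:
  P(Z=I)·f_I = 0.58 × 0.285594 = 0.165644
  P(Z=II)·f_II = 0.42 × 0.27795 = 0.116739
Denominator: 0.165644 + 0.116739 = 0.282383
P(Supplier I | the observation) = 0.165644 / 0.282383 ≈ 0.587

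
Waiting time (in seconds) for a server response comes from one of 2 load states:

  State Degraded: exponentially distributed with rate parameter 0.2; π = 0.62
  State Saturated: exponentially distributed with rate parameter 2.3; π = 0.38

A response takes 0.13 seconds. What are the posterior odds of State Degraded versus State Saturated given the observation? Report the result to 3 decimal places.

The posterior odds equal the prior odds times the likelihood ratio: (π_i/π_j)·(f_i(x)/f_j(x)).
Component likelihoods at x = 0.13 seconds:
  L_Degraded = 0.194867
  L_Saturated = 1.70559
Odds = (0.62/0.38) × (0.194867/1.70559) = 1.63158 × 0.114252 ≈ 0.186

0.186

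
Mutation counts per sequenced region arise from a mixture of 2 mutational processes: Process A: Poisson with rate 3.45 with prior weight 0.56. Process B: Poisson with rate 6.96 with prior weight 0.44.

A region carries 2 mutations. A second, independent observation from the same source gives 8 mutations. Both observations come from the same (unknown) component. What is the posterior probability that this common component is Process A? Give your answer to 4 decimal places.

Apply Bayes' rule: the posterior for each component is proportional to its prior times its likelihood at x.
Since both observations come from the same component, the likelihood for component k is f_k(x₁)·f_k(x₂).
  p_A = [0.188926] × [0.0158022] = 0.00298544
  p_B = [0.0229879] × [0.129618] = 0.00297963
Prior × likelihood for each component:
  P(Z=A)·p_A = 0.56 × 0.00298544 = 0.00167185
  P(Z=B)·p_B = 0.44 × 0.00297963 = 0.00131104
Normaliser: 0.00167185 + 0.00131104 = 0.00298289
P(Process A | x₁, x₂) = 0.00167185 / 0.00298289 ≈ 0.5605

0.5605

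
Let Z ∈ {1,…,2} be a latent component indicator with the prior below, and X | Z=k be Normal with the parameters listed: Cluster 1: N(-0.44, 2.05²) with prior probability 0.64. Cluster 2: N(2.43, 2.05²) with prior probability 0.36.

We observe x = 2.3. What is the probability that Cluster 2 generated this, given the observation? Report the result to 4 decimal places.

P(component k | x) = P(Z=k)·f_k(x) / marginal(x), where marginal(x) = Σ_j P(Z=j)·f_j(x).
Evaluate each component's likelihood at the observed value:
  f_1 = (1/(2.05·√(2π)))·exp(−(2.3−-0.44)²/(2·2.05²)) = 0.194606·exp(-0.89323) = 0.0796583
  f_2 = (1/(2.05·√(2π)))·exp(−(2.3−2.43)²/(2·2.05²)) = 0.194606·exp(-0.00201) = 0.194215
Weight by the priors:
  P(Z=1)·f_1 = 0.64 × 0.0796583 = 0.0509813
  P(Z=2)·f_2 = 0.36 × 0.194215 = 0.0699174
Marginal: 0.0509813 + 0.0699174 = 0.120899
P(Cluster 2 | 2.3) ≈ 0.5783

0.5783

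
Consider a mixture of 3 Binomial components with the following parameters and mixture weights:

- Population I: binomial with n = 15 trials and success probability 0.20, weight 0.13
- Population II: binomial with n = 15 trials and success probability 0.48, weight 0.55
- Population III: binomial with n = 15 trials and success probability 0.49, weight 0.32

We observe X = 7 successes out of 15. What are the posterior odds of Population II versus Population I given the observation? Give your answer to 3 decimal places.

61.831

Posterior odds = (π_i f_i(x)) / (π_j f_j(x)); the normalising sum cancels.
Component likelihoods at x = 7 successes out of 15:
  L_I = C(15,7)·0.20^7·0.80^8 = 6435·1.28e-05·0.167772 = 0.0138191
  L_II = C(15,7)·0.48^7·0.52^8 = 6435·0.00587068·0.00534597 = 0.201959
  L_III = C(15,7)·0.49^7·0.51^8 = 6435·0.00678223·0.00457679 = 0.199748
Odds = (0.55/0.13) × (0.201959/0.0138191) = 4.23077 × 14.6146 ≈ 61.831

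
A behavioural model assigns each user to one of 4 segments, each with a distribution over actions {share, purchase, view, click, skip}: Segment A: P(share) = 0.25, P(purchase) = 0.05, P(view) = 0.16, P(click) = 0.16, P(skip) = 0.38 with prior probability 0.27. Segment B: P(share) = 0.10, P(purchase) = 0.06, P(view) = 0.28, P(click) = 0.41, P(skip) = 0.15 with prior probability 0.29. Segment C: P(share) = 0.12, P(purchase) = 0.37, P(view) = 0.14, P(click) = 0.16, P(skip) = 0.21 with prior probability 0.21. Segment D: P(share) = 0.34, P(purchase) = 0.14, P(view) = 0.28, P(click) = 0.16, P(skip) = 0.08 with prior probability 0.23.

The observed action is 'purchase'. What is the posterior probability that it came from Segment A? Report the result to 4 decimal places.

Posterior ∝ prior × likelihood, so P(k | x) ∝ P(Z=k) f_k(x); normalise over all components.
Categorical probabilities:
  L_A = P(purchase | comp) = 0.05
  L_B = P(purchase | comp) = 0.06
  L_C = P(purchase | comp) = 0.37
  L_D = P(purchase | comp) = 0.14
Prior × likelihood for each component:
  P(Z=A)·L_A = 0.27 × 0.05 = 0.0135
  P(Z=B)·L_B = 0.29 × 0.06 = 0.0174
  P(Z=C)·L_C = 0.21 × 0.37 = 0.0777
  P(Z=D)·L_D = 0.23 × 0.14 = 0.0322
Evidence: 0.0135 + 0.0174 + 0.0777 + 0.0322 = 0.1408
P(Segment A | the observation) = 0.0135 / 0.1408 ≈ 0.0959

0.0959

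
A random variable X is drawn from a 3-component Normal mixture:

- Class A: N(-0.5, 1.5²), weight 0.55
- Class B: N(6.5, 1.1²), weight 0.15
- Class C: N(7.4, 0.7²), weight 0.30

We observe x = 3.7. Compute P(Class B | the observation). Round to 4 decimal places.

0.4234

Apply Bayes' rule: the posterior for each component is proportional to its prior times its likelihood at x.
Component likelihoods at x = 3.7:
  L_A = 0.00527697
  L_B = 0.0142085
  L_C = 4.88634e-07
Prior × likelihood for each component:
  w_A·L_A = 0.55 × 0.00527697 = 0.00290233
  w_B·L_B = 0.15 × 0.0142085 = 0.00213127
  w_C·L_C = 0.30 × 4.88634e-07 = 1.4659e-07
Normaliser: 0.00290233 + 0.00213127 + 1.4659e-07 = 0.00503375
P(Class B | 3.7) ≈ 0.4234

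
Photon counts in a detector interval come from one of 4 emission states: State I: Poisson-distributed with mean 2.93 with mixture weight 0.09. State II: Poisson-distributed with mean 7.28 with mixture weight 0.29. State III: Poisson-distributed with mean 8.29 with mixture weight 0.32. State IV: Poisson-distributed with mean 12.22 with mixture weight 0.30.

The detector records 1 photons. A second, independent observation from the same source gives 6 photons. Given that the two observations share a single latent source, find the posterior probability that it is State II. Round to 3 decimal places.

0.220

P(component k | x) = w_k·f_k(x) / marginal(x), where marginal(x) = Σ_j w_j·f_j(x).
Since both observations come from the same component, the likelihood for component k is f_k(x₁)·f_k(x₂).
  L_I = [0.156453] × [0.0469235] = 0.00734134
  L_II = [0.00501727] × [0.142492] = 0.000714923
  L_III = [0.00208091] × [0.11316] = 0.000235476
  L_IV = [6.02549e-05] × [0.0228043] = 1.37407e-06
Weight by the priors:
  w_I·L_I = 0.09 × 0.00734134 = 0.00066072
  w_II·L_II = 0.29 × 0.000714923 = 0.000207328
  w_III·L_III = 0.32 × 0.000235476 = 7.53523e-05
  w_IV·L_IV = 0.30 × 1.37407e-06 = 4.12221e-07
Normaliser: 0.00066072 + 0.000207328 + 7.53523e-05 + 4.12221e-07 = 0.000943813
P(State II | x₁,x₂) ≈ 0.220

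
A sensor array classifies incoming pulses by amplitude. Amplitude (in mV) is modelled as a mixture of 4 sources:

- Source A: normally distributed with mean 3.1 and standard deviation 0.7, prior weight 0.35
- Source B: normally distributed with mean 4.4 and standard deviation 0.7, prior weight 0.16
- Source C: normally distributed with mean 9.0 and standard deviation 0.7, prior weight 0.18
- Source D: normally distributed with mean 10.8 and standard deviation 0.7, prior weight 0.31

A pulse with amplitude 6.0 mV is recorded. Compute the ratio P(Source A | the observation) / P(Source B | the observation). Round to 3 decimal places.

Since P(k|x) ∝ π_k f_k(x), the posterior odds are π_i f_i(x) / (π_j f_j(x)).
Component likelihoods at x = 6.0 mV:
  p_A = 0.00010687
  p_B = 0.0418147
  p_C = 5.8532e-05
  p_D = 3.51124e-11
Odds = (0.35/0.16) × (0.00010687/0.0418147) = 2.1875 × 0.00255581 ≈ 0.006

0.006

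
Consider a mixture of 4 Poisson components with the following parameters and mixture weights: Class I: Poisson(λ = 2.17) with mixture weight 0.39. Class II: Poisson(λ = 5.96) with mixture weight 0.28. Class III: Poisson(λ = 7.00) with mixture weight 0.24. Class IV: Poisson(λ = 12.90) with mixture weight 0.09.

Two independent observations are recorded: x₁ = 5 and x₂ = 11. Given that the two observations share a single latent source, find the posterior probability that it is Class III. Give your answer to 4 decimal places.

The responsibility of component k is π_k f_k(x) divided by Σ_j π_j f_j(x).
Since both observations come from the same component, the likelihood for component k is f_k(x₁)·f_k(x₂).
  L_I = [0.0457824] × [1.43708e-05] = 6.57932e-07
  L_II = [0.161679] × [0.021785] = 0.00352219
  L_III = [0.127717] × [0.0451712] = 0.00576911
  L_IV = [0.0074365] × [0.103023] = 0.000766127
Weight by the priors:
  π_I·L_I = 0.39 × 6.57932e-07 = 2.56593e-07
  π_II·L_II = 0.28 × 0.00352219 = 0.000986214
  π_III·L_III = 0.24 × 0.00576911 = 0.00138459
  π_IV·L_IV = 0.09 × 0.000766127 = 6.89514e-05
Evidence: 2.56593e-07 + 0.000986214 + 0.00138459 + 6.89514e-05 = 0.00244001
P(Class III | data) ≈ 0.5675

0.5675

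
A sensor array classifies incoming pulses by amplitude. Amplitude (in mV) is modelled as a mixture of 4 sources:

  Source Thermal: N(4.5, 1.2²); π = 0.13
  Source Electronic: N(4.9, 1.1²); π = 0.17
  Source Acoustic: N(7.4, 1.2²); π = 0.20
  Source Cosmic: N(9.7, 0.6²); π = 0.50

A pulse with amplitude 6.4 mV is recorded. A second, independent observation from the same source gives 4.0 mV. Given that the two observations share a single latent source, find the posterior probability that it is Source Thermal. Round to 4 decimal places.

0.3631

By Bayes' theorem, P(k | x) = π_k f_k(x) / Σ_j π_j f_j(x).
Since both observations come from the same component, the likelihood for component k is f_k(x₁)·f_k(x₂).
  L_Thermal = [(1/(1.2·√(2π)))·exp(−(6.4−4.5)²/(2·1.2²)) = 0.332452·exp(-1.25347) = 0.0949189] × [0.30481] = 0.0289323
  L_Electronic = [(1/(1.1·√(2π)))·exp(−(6.4−4.9)²/(2·1.1²)) = 0.362675·exp(-0.92975) = 0.14313] × [0.25951] = 0.0371437
  L_Acoustic = [(1/(1.2·√(2π)))·exp(−(6.4−7.4)²/(2·1.2²)) = 0.332452·exp(-0.34722) = 0.234927] × [0.00600508] = 0.00141075
  L_Cosmic = [(1/(0.6·√(2π)))·exp(−(6.4−9.7)²/(2·0.6²)) = 0.664904·exp(-15.12500) = 1.79496e-07] × [1.67966e-20] = 3.01492e-27
Unnormalised posteriors:
  π_Thermal·L_Thermal = 0.13 × 0.0289323 = 0.00376119
  π_Electronic·L_Electronic = 0.17 × 0.0371437 = 0.00631443
  π_Acoustic·L_Acoustic = 0.20 × 0.00141075 = 0.000282151
  π_Cosmic·L_Cosmic = 0.50 × 3.01492e-27 = 1.50746e-27
Normaliser: 0.00376119 + 0.00631443 + 0.000282151 + 1.50746e-27 = 0.0103578
So the posterior for Source Thermal is 0.00376119 / 0.0103578 ≈ 0.3631.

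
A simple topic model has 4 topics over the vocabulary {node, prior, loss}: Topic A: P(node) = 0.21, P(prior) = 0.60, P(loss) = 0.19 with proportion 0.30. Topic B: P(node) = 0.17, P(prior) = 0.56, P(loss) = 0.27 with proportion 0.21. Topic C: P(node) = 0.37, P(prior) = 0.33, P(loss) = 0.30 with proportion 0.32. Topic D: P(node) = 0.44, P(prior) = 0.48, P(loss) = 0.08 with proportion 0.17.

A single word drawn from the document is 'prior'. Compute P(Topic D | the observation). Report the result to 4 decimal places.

The responsibility of component k is π_k f_k(x) divided by Σ_j π_j f_j(x).
Component likelihoods at x = 'prior':
  L_A = P(prior | comp) = 0.60
  L_B = P(prior | comp) = 0.56
  L_C = P(prior | comp) = 0.33
  L_D = P(prior | comp) = 0.48
Unnormalised posteriors:
  π_A·L_A = 0.30 × 0.6 = 0.18
  π_B·L_B = 0.21 × 0.56 = 0.1176
  π_C·L_C = 0.32 × 0.33 = 0.1056
  π_D·L_D = 0.17 × 0.48 = 0.0816
Denominator: 0.18 + 0.1176 + 0.1056 + 0.0816 = 0.4848
So the posterior for Topic D is 0.0816 / 0.4848 ≈ 0.1683.

0.1683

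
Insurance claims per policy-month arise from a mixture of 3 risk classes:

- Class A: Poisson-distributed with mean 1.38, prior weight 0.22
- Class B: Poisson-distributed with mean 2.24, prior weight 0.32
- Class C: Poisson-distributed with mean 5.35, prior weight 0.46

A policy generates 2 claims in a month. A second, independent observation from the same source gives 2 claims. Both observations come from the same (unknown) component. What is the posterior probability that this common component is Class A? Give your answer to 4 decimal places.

Apply Bayes' rule: the posterior for each component is proportional to its prior times its likelihood at x.
Since both observations come from the same component, the likelihood for component k is f_k(x₁)·f_k(x₂).
  f_A = [0.239553] × [0.239553] = 0.0573857
  f_B = [0.267083] × [0.267083] = 0.0713334
  f_C = [0.067952] × [0.067952] = 0.00461747
Weight by the priors:
  π_A·f_A = 0.22 × 0.0573857 = 0.0126249
  π_B·f_B = 0.32 × 0.0713334 = 0.0228267
  π_C·f_C = 0.46 × 0.00461747 = 0.00212404
Sum: 0.0126249 + 0.0228267 + 0.00212404 = 0.0375756
P(Class A | x₁, x₂) = 0.0126249 / 0.0375756 ≈ 0.3360

0.3360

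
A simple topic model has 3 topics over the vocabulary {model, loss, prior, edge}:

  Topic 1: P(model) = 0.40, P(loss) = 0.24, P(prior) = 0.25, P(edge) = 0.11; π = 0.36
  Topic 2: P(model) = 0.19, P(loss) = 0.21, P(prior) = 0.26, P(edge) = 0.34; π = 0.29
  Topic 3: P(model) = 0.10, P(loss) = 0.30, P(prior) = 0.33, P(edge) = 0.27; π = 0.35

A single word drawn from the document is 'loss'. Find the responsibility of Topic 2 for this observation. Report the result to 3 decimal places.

Apply Bayes' rule: the posterior for each component is proportional to its prior times its likelihood at x.
Component likelihoods at x = 'loss':
  L_1 = P(loss | comp) = 0.24
  L_2 = P(loss | comp) = 0.21
  L_3 = P(loss | comp) = 0.30
Weight by the priors:
  π_1·L_1 = 0.36 × 0.24 = 0.0864
  π_2·L_2 = 0.29 × 0.21 = 0.0609
  π_3·L_3 = 0.35 × 0.3 = 0.105
Sum: 0.0864 + 0.0609 + 0.105 = 0.2523
P(Topic 2 | the observation) = 0.0609 / 0.2523 ≈ 0.241

0.241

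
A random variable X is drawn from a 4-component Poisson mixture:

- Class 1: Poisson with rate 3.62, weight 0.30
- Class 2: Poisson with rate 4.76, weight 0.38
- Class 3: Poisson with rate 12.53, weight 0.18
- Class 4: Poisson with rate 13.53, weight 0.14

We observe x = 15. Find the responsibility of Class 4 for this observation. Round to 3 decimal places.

0.474

The responsibility of component k is π_k f_k(x) divided by Σ_j π_j f_j(x).
Evaluate each component's likelihood at the observed value:
  L_1 = e^(−3.62)·3.62^15/15! = 4.9202e-06
  L_2 = e^(−4.76)·4.76^15/15! = 9.55791e-05
  L_3 = e^(−12.53)·12.53^15/15! = 0.081481
  L_4 = e^(−13.53)·13.53^15/15! = 0.0948338
Multiply by the mixture weights:
  π_1·L_1 = 0.30 × 4.9202e-06 = 1.47606e-06
  π_2·L_2 = 0.38 × 9.55791e-05 = 3.63201e-05
  π_3·L_3 = 0.18 × 0.081481 = 0.0146666
  π_4·L_4 = 0.14 × 0.0948338 = 0.0132767
Sum: 1.47606e-06 + 3.63201e-05 + 0.0146666 + 0.0132767 = 0.0279811
P(Class 4 | the observation) = 0.0132767 / 0.0279811 ≈ 0.474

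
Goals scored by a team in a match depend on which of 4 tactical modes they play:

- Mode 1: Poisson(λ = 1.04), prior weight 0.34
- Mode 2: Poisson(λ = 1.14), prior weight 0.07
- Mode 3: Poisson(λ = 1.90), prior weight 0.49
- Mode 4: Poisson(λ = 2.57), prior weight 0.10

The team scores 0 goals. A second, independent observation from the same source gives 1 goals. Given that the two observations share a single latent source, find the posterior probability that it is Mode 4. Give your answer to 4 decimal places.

Apply Bayes' rule: the posterior for each component is proportional to its prior times its likelihood at x.
Since both observations come from the same component, the likelihood for component k is f_k(x₁)·f_k(x₂).
  f_1 = [e^(−1.04)·1.04^0/0! = 0.353455] × [0.367593] = 0.129927
  f_2 = [e^(−1.14)·1.14^0/0! = 0.319819] × [0.364594] = 0.116604
  f_3 = [e^(−1.90)·1.90^0/0! = 0.149569] × [0.28418] = 0.0425045
  f_4 = [e^(−2.57)·2.57^0/0! = 0.0765355] × [0.196696] = 0.0150543
Prior × likelihood for each component:
  w_1·f_1 = 0.34 × 0.129927 = 0.0441753
  w_2·f_2 = 0.07 × 0.116604 = 0.00816228
  w_3·f_3 = 0.49 × 0.0425045 = 0.0208272
  w_4·f_4 = 0.10 × 0.0150543 = 0.00150543
Sum: 0.0441753 + 0.00816228 + 0.0208272 + 0.00150543 = 0.0746702
So the posterior for Mode 4 is 0.00150543 / 0.0746702 ≈ 0.0202.

0.0202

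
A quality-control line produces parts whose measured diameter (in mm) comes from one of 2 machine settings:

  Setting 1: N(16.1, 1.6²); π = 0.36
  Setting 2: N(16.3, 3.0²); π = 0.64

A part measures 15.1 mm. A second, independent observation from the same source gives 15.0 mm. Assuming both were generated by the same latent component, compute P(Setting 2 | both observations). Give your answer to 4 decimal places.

The responsibility of component k is π_k f_k(x) divided by Σ_j π_j f_j(x).
Since both observations come from the same component, the likelihood for component k is f_k(x₁)·f_k(x₂).
  L_1 = [0.205101] × [0.196858] = 0.0403758
  L_2 = [0.122757] × [0.121064] = 0.0148614
Multiply by the mixture weights:
  π_1·L_1 = 0.36 × 0.0403758 = 0.0145353
  π_2·L_2 = 0.64 × 0.0148614 = 0.00951127
Sum: 0.0145353 + 0.00951127 = 0.0240466
Responsibility of Setting 2: 0.00951127 / 0.0240466 ≈ 0.3955

0.3955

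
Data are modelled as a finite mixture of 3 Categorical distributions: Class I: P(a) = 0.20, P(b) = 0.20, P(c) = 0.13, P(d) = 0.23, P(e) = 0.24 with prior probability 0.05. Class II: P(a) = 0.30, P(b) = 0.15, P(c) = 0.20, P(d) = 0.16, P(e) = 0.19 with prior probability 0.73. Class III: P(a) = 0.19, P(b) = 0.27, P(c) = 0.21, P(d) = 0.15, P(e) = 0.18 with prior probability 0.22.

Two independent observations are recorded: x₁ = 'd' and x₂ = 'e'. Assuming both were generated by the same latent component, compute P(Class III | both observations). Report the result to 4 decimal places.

0.1923

Apply Bayes' rule: the posterior for each component is proportional to its prior times its likelihood at x.
Since both observations come from the same component, the likelihood for component k is f_k(x₁)·f_k(x₂).
  f_I = [P(d | comp) = 0.23] × [0.24] = 0.0552
  f_II = [P(d | comp) = 0.16] × [0.19] = 0.0304
  f_III = [P(d | comp) = 0.15] × [0.18] = 0.027
Multiply by the mixture weights:
  P(Z=I)·f_I = 0.05 × 0.0552 = 0.00276
  P(Z=II)·f_II = 0.73 × 0.0304 = 0.022192
  P(Z=III)·f_III = 0.22 × 0.027 = 0.00594
Normaliser: 0.00276 + 0.022192 + 0.00594 = 0.030892
So the posterior for Class III is 0.00594 / 0.030892 ≈ 0.1923.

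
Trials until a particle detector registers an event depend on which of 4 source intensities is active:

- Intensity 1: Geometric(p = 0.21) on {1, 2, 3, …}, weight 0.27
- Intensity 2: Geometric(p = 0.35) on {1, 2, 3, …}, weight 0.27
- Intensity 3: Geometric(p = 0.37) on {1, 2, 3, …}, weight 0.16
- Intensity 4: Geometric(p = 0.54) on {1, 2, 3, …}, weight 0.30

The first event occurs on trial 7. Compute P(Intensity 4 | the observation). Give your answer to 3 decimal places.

By Bayes' theorem, P(k | x) = π_k f_k(x) / Σ_j π_j f_j(x).
Geometric probabilities:
  L_1 = 0.21·(1−0.21)^6 = 0.21·0.243087 = 0.0510484
  L_2 = 0.35·(1−0.35)^6 = 0.35·0.0754189 = 0.0263966
  L_3 = 0.37·(1−0.37)^6 = 0.37·0.0625235 = 0.0231337
  L_4 = 0.54·(1−0.54)^6 = 0.54·0.0094743 = 0.00511612
Weight by the priors:
  π_1·L_1 = 0.27 × 0.0510484 = 0.0137831
  π_2·L_2 = 0.27 × 0.0263966 = 0.00712709
  π_3·L_3 = 0.16 × 0.0231337 = 0.00370139
  π_4·L_4 = 0.30 × 0.00511612 = 0.00153484
Normaliser: 0.0137831 + 0.00712709 + 0.00370139 + 0.00153484 = 0.0261464
P(Intensity 4 | the observation) ≈ 0.059

0.059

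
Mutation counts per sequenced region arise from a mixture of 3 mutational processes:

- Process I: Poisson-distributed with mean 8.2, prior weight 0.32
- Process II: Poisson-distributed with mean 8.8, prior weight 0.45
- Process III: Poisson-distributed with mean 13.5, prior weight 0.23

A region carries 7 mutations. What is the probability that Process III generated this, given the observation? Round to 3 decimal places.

0.049

P(component k | x) = P(Z=k)·f_k(x) / marginal(x), where marginal(x) = Σ_j P(Z=j)·f_j(x).
Poisson probabilities:
  L_I = e^(−8.2)·8.2^7/7! = 0.135848
  L_II = e^(−8.8)·8.8^7/7! = 0.122224
  L_III = e^(−13.5)·13.5^7/7! = 0.0222295
Multiply by the mixture weights:
  P(Z=I)·L_I = 0.32 × 0.135848 = 0.0434712
  P(Z=II)·L_II = 0.45 × 0.122224 = 0.0550008
  P(Z=III)·L_III = 0.23 × 0.0222295 = 0.00511279
Normaliser: 0.0434712 + 0.0550008 + 0.00511279 = 0.103585
P(Process III | data) = 0.00511279 / 0.103585 ≈ 0.049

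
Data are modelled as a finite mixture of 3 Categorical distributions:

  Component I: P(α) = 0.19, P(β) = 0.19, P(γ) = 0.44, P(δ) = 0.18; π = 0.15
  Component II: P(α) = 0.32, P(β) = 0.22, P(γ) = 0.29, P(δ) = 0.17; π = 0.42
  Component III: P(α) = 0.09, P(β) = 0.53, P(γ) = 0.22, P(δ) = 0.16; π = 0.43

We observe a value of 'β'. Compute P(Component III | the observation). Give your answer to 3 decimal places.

0.653

Apply Bayes' rule: the posterior for each component is proportional to its prior times its likelihood at x.
Evaluate each component's likelihood at the observed value:
  L_I = P(β | comp) = 0.19
  L_II = P(β | comp) = 0.22
  L_III = P(β | comp) = 0.53
Weight by the priors:
  P(Z=I)·L_I = 0.15 × 0.19 = 0.0285
  P(Z=II)·L_II = 0.42 × 0.22 = 0.0924
  P(Z=III)·L_III = 0.43 × 0.53 = 0.2279
Evidence: 0.0285 + 0.0924 + 0.2279 = 0.3488
So the posterior for Component III is 0.2279 / 0.3488 ≈ 0.653.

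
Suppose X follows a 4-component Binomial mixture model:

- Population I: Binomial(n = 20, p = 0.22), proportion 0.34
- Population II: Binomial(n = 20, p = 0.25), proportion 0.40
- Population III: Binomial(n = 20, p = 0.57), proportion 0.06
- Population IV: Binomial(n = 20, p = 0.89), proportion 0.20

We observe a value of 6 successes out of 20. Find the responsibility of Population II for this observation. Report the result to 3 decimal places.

0.591

By Bayes' theorem, P(k | x) = P(Z=k) f_k(x) / Σ_j P(Z=j) f_j(x).
Component likelihoods at x = 6 successes out of 20:
  f_I = 0.135595
  f_II = 0.168609
  f_III = 0.0098218
  f_IV = 7.31512e-10
Unnormalised posteriors:
  P(Z=I)·f_I = 0.34 × 0.135595 = 0.0461024
  P(Z=II)·f_II = 0.40 × 0.168609 = 0.0674437
  P(Z=III)·f_III = 0.06 × 0.0098218 = 0.000589308
  P(Z=IV)·f_IV = 0.20 × 7.31512e-10 = 1.46302e-10
Marginal: 0.0461024 + 0.0674437 + 0.000589308 + 1.46302e-10 = 0.114135
P(Population II | the observation) = 0.0674437 / 0.114135 ≈ 0.591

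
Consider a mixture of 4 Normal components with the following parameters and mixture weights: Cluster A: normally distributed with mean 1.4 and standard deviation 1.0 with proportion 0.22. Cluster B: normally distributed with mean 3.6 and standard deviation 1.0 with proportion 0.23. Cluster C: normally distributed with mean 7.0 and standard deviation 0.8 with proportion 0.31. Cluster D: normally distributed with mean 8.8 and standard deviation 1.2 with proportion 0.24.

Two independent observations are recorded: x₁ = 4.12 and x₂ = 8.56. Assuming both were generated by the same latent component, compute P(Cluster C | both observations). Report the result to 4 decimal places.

By Bayes' theorem, P(k | x) = w_k f_k(x) / Σ_j w_j f_j(x).
Since both observations come from the same component, the likelihood for component k is f_k(x₁)·f_k(x₂).
  L_A = [0.00987115] × [2.94257e-12] = 2.90465e-14
  L_B = [0.348493] × [1.81443e-06] = 6.32316e-07
  L_C = [0.000764877] × [0.0744934] = 5.69783e-05
  L_D = [0.000165546] × [0.325869] = 5.39464e-05
Prior × likelihood for each component:
  w_A·L_A = 0.22 × 2.90465e-14 = 6.39024e-15
  w_B·L_B = 0.23 × 6.32316e-07 = 1.45433e-07
  w_C·L_C = 0.31 × 5.69783e-05 = 1.76633e-05
  w_D·L_D = 0.24 × 5.39464e-05 = 1.29471e-05
Denominator: 6.39024e-15 + 1.45433e-07 + 1.76633e-05 + 1.29471e-05 = 3.07558e-05
So the posterior for Cluster C is 1.76633e-05 / 3.07558e-05 ≈ 0.5743.

0.5743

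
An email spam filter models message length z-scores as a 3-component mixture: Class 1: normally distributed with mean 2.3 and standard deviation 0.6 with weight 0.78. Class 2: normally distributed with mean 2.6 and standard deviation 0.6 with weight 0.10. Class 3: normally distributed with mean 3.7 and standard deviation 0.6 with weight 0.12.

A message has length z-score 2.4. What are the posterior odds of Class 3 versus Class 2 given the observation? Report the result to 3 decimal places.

0.121

Since P(k|x) ∝ π_k f_k(x), the posterior odds are π_i f_i(x) / (π_j f_j(x)).
Normal densities:
  L_1 = 0.655733
  L_2 = 0.628972
  L_3 = 0.0635877
Posterior odds = (π_3·L_3) / (π_2·L_2) = (0.12·0.0635877) / (0.10·0.628972) = 0.00763052 / 0.0628972 ≈ 0.121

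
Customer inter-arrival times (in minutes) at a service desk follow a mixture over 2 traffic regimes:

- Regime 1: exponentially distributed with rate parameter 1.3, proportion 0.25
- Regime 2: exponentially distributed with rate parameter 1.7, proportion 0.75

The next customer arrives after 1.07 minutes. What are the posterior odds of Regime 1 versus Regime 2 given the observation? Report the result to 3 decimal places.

0.391

Only the two components matter; the odds are (π_i f_i(x)) / (π_j f_j(x)).
Exponential densities:
  p_1 = 0.323474
  p_2 = 0.275719
Posterior odds = (π_1·p_1) / (π_2·p_2) = (0.25·0.323474) / (0.75·0.275719) = 0.0808686 / 0.20679 ≈ 0.391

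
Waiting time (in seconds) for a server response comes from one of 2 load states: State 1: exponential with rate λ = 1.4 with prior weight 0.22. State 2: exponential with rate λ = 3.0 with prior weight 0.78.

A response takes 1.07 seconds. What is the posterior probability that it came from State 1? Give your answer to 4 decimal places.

0.4217

Posterior ∝ prior × likelihood, so P(k | x) ∝ w_k f_k(x); normalise over all components.
Exponential densities:
  p_1 = 1.4·e^(−1.4·1.07) = 1.4·e^(−1.4980) = 0.313008
  p_2 = 3.0·e^(−3.0·1.07) = 3.0·e^(−3.2100) = 0.12107
Multiply by the mixture weights:
  w_1·p_1 = 0.22 × 0.313008 = 0.0688617
  w_2·p_2 = 0.78 × 0.12107 = 0.0944345
Normaliser: 0.0688617 + 0.0944345 = 0.163296
Responsibility of State 1: 0.0688617 / 0.163296 ≈ 0.4217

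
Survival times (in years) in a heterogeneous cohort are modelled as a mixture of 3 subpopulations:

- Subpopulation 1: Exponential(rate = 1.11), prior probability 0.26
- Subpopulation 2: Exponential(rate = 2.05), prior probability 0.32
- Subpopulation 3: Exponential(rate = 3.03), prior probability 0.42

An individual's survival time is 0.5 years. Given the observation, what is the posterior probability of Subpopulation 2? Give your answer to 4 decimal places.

Apply Bayes' rule: the posterior for each component is proportional to its prior times its likelihood at x.
Evaluate each component's likelihood at the observed value:
  f_1 = 1.11·e^(−1.11·0.5) = 1.11·e^(−0.5550) = 0.63722
  f_2 = 2.05·e^(−2.05·0.5) = 2.05·e^(−1.0250) = 0.735533
  f_3 = 3.03·e^(−3.03·0.5) = 3.03·e^(−1.5150) = 0.666019
Weight by the priors:
  P(Z=1)·f_1 = 0.26 × 0.63722 = 0.165677
  P(Z=2)·f_2 = 0.32 × 0.735533 = 0.23537
  P(Z=3)·f_3 = 0.42 × 0.666019 = 0.279728
Evidence: 0.165677 + 0.23537 + 0.279728 = 0.680776
P(Subpopulation 2 | data) ≈ 0.3457

0.3457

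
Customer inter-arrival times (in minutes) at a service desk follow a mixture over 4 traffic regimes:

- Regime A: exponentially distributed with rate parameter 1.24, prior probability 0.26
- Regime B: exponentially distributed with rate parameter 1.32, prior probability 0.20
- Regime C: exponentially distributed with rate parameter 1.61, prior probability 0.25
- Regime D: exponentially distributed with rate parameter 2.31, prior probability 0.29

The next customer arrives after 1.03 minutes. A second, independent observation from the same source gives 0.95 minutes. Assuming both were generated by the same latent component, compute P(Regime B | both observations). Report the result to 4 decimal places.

0.2490

P(component k | x) = w_k·f_k(x) / marginal(x), where marginal(x) = Σ_j w_j·f_j(x).
Since both observations come from the same component, the likelihood for component k is f_k(x₁)·f_k(x₂).
  p_A = [1.24·e^(−1.24·1.03) = 1.24·e^(−1.2772) = 0.345733] × [0.381788] = 0.131997
  p_B = [1.32·e^(−1.32·1.03) = 1.32·e^(−1.3596) = 0.338928] × [0.376677] = 0.127666
  p_C = [1.61·e^(−1.61·1.03) = 1.61·e^(−1.6583) = 0.306645] × [0.348797] = 0.106957
  p_D = [2.31·e^(−2.31·1.03) = 2.31·e^(−2.3793) = 0.213942] × [0.257367] = 0.0550615
Weight by the priors:
  w_A·p_A = 0.26 × 0.131997 = 0.0343192
  w_B·p_B = 0.20 × 0.127666 = 0.0255332
  w_C·p_C = 0.25 × 0.106957 = 0.0267392
  w_D·p_D = 0.29 × 0.0550615 = 0.0159678
Normaliser: 0.0343192 + 0.0255332 + 0.0267392 + 0.0159678 = 0.102559
So the posterior for Regime B is 0.0255332 / 0.102559 ≈ 0.2490.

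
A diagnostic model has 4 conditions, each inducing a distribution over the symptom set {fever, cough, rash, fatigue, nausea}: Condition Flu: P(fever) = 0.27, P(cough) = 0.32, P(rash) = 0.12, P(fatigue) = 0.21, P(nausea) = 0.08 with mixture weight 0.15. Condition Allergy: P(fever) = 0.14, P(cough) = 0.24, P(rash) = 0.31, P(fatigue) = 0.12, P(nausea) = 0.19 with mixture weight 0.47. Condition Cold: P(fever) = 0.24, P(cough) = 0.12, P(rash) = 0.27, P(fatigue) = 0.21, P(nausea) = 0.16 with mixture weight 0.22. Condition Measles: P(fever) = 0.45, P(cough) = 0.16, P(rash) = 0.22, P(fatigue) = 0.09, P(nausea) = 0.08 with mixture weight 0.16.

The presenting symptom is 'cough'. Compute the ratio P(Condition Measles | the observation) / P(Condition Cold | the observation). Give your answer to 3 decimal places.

0.970

Since P(k|x) ∝ P(Z=k) f_k(x), the posterior odds are P(Z=i) f_i(x) / (P(Z=j) f_j(x)).
Categorical probabilities:
  L_Flu = P(cough | comp) = 0.32
  L_Allergy = P(cough | comp) = 0.24
  L_Cold = P(cough | comp) = 0.12
  L_Measles = P(cough | comp) = 0.16
Posterior odds = (P(Z=Measles)·L_Measles) / (P(Z=Cold)·L_Cold) = (0.16·0.16) / (0.22·0.12) = 0.0256 / 0.0264 ≈ 0.970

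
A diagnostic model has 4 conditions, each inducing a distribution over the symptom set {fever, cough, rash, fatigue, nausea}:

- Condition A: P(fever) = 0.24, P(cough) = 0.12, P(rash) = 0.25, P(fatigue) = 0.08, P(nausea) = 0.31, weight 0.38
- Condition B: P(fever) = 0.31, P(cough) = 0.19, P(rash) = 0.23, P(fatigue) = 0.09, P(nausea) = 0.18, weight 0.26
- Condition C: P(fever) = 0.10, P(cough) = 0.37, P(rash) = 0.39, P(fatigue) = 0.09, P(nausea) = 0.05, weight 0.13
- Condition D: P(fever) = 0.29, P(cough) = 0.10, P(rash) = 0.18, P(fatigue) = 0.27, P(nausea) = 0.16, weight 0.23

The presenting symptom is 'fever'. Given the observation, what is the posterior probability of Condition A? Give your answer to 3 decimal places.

Apply Bayes' rule: the posterior for each component is proportional to its prior times its likelihood at x.
Component likelihoods at x = 'fever':
  p_A = P(fever | comp) = 0.24
  p_B = P(fever | comp) = 0.31
  p_C = P(fever | comp) = 0.10
  p_D = P(fever | comp) = 0.29
Unnormalised posteriors:
  P(Z=A)·p_A = 0.38 × 0.24 = 0.0912
  P(Z=B)·p_B = 0.26 × 0.31 = 0.0806
  P(Z=C)·p_C = 0.13 × 0.1 = 0.013
  P(Z=D)·p_D = 0.23 × 0.29 = 0.0667
Sum: 0.0912 + 0.0806 + 0.013 + 0.0667 = 0.2515
P(Condition A | data) = 0.0912 / 0.2515 ≈ 0.363

0.363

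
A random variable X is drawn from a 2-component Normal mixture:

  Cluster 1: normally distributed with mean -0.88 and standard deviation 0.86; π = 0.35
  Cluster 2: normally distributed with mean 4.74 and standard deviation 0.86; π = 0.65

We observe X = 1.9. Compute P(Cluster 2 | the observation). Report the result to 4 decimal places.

Posterior ∝ prior × likelihood, so P(k | x) ∝ w_k f_k(x); normalise over all components.
Component likelihoods at x = 1.9:
  p_1 = (1/(0.86·√(2π)))·exp(−(1.9−-0.88)²/(2·0.86²)) = 0.463886·exp(-5.22472) = 0.00249658
  p_2 = (1/(0.86·√(2π)))·exp(−(1.9−4.74)²/(2·0.86²)) = 0.463886·exp(-5.45268) = 0.00198767
Unnormalised posteriors:
  w_1·p_1 = 0.35 × 0.00249658 = 0.000873805
  w_2·p_2 = 0.65 × 0.00198767 = 0.00129198
Normaliser: 0.000873805 + 0.00129198 = 0.00216579
Responsibility of Cluster 2: 0.00129198 / 0.00216579 ≈ 0.5965

0.5965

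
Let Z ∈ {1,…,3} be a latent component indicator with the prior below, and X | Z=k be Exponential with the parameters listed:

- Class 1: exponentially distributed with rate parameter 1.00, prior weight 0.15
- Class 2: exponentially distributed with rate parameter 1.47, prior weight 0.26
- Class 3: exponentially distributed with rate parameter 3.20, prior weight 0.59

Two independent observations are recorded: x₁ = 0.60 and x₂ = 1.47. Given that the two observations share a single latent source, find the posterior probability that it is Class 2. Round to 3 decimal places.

0.499

Apply Bayes' rule: the posterior for each component is proportional to its prior times its likelihood at x.
Since both observations come from the same component, the likelihood for component k is f_k(x₁)·f_k(x₂).
  p_1 = [0.548812] × [0.229925] = 0.126186
  p_2 = [0.608513] × [0.169375] = 0.103067
  p_3 = [0.469142] × [0.0289887] = 0.0135998
Multiply by the mixture weights:
  w_1·p_1 = 0.15 × 0.126186 = 0.0189279
  w_2·p_2 = 0.26 × 0.103067 = 0.0267974
  w_3·p_3 = 0.59 × 0.0135998 = 0.0080239
Normaliser: 0.0189279 + 0.0267974 + 0.0080239 = 0.0537492
P(Class 2 | data) = 0.0267974 / 0.0537492 ≈ 0.499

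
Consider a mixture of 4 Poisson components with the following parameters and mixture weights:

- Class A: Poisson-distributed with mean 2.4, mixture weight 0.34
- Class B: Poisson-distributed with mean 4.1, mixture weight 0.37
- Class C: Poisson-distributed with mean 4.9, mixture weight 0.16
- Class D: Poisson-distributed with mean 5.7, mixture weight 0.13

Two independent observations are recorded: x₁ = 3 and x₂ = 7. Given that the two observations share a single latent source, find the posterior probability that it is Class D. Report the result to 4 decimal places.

The responsibility of component k is P(Z=k) f_k(x) divided by Σ_j P(Z=j) f_j(x).
Since both observations come from the same component, the likelihood for component k is f_k(x₁)·f_k(x₂).
  p_A = [0.209014] × [0.00825546] = 0.00172551
  p_B = [0.190368] × [0.0640397] = 0.0121911
  p_C = [0.146014] × [0.100207] = 0.0146316
  p_D = [0.103275] × [0.129782] = 0.0134032
Unnormalised posteriors:
  P(Z=A)·p_A = 0.34 × 0.00172551 = 0.000586673
  P(Z=B)·p_B = 0.37 × 0.0121911 = 0.0045107
  P(Z=C)·p_C = 0.16 × 0.0146316 = 0.00234106
  P(Z=D)·p_D = 0.13 × 0.0134032 = 0.00174242
Normaliser: 0.000586673 + 0.0045107 + 0.00234106 + 0.00174242 = 0.00918085
P(Class D | x₁, x₂) ≈ 0.1898

0.1898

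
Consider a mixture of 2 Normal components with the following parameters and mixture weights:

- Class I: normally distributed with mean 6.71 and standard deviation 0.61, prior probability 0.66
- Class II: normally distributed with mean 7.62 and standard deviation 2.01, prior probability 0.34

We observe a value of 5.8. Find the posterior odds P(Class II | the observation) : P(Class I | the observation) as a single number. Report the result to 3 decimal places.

Only the two components matter; the odds are (π_i f_i(x)) / (π_j f_j(x)).
Component likelihoods at x = 5.8:
  L_I = 0.214943
  L_II = 0.131728
Posterior odds = (π_II·L_II) / (π_I·L_I) = (0.34·0.131728) / (0.66·0.214943) = 0.0447876 / 0.141863 ≈ 0.316

0.316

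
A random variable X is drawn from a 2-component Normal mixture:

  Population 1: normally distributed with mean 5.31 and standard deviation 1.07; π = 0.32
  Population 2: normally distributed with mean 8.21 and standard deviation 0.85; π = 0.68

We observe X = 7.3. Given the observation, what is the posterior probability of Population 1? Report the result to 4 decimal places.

0.1052

P(component k | x) = π_k·f_k(x) / marginal(x), where marginal(x) = Σ_j π_j·f_j(x).
Component likelihoods at x = 7.3:
  p_1 = 0.0661355
  p_2 = 0.26461
Multiply by the mixture weights:
  π_1·p_1 = 0.32 × 0.0661355 = 0.0211634
  π_2·p_2 = 0.68 × 0.26461 = 0.179935
Normaliser: 0.0211634 + 0.179935 = 0.201098
Responsibility of Population 1: 0.0211634 / 0.201098 ≈ 0.1052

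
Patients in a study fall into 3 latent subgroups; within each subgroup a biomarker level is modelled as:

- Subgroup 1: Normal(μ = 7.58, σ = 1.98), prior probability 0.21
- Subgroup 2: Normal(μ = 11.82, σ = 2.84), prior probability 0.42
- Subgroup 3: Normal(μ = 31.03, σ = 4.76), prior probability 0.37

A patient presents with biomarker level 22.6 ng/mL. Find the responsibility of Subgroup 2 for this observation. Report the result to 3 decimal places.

0.007

P(component k | x) = π_k·f_k(x) / marginal(x), where marginal(x) = Σ_j π_j·f_j(x).
Evaluate each component's likelihood at the observed value:
  f_1 = (1/(1.98·√(2π)))·exp(−(22.6−7.58)²/(2·1.98²)) = 0.201486·exp(-28.77263) = 6.43358e-14
  f_2 = (1/(2.84·√(2π)))·exp(−(22.6−11.82)²/(2·2.84²)) = 0.140473·exp(-7.20395) = 0.000104461
  f_3 = (1/(4.76·√(2π)))·exp(−(22.6−31.03)²/(2·4.76²)) = 0.083811·exp(-1.56824) = 0.0174674
Prior × likelihood for each component:
  π_1·f_1 = 0.21 × 6.43358e-14 = 1.35105e-14
  π_2·f_2 = 0.42 × 0.000104461 = 4.38737e-05
  π_3·f_3 = 0.37 × 0.0174674 = 0.00646292
Denominator: 1.35105e-14 + 4.38737e-05 + 0.00646292 = 0.00650679
P(Subgroup 2 | the observation) ≈ 0.007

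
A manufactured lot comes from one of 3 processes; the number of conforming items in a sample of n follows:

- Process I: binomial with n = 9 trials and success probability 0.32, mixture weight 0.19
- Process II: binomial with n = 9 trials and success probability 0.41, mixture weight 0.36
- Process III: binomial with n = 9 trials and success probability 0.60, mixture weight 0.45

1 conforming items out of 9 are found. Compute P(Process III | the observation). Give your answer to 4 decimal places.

0.0345

P(component k | x) = π_k·f_k(x) / marginal(x), where marginal(x) = Σ_j π_j·f_j(x).
Binomial probabilities:
  p_I = C(9,1)·0.32^1·0.68^8 = 9·0.32·0.0457163 = 0.131663
  p_II = C(9,1)·0.41^1·0.59^8 = 9·0.41·0.014683 = 0.0541804
  p_III = C(9,1)·0.60^1·0.40^8 = 9·0.6·0.00065536 = 0.00353894
Prior × likelihood for each component:
  π_I·p_I = 0.19 × 0.131663 = 0.025016
  π_II·p_II = 0.36 × 0.0541804 = 0.019505
  π_III·p_III = 0.45 × 0.00353894 = 0.00159252
Denominator: 0.025016 + 0.019505 + 0.00159252 = 0.0461135
So the posterior for Process III is 0.00159252 / 0.0461135 ≈ 0.0345.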